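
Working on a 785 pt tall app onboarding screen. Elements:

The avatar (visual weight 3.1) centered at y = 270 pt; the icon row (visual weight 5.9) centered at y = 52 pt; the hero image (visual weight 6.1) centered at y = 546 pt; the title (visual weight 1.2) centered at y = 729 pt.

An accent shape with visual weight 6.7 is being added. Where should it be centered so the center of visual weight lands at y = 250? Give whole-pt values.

After adding the accent shape, total weight = 3.1 + 5.9 + 6.1 + 1.2 + 6.7 = 23.0.
y: target moment 23.0×250 = 5750.0; current 3.1·270 + 5.9·52 + 6.1·546 + 1.2·729 = 5349.2; the accent shape supplies 400.8, so y = 400.8/6.7 ≈ 59.82.

y ≈ 60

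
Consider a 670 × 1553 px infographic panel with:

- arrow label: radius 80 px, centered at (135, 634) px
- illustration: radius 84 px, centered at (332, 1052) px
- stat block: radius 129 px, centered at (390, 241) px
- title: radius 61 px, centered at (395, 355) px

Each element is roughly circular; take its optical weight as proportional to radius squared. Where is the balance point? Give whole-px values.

r² weights: arrow label 80² = 6400, illustration 84² = 7056, stat block 129² = 16641, title 61² = 3721. Total = 33818.
Σw·x = 6400·135 + 7056·332 + 16641·390 + 3721·395 = 11166377, so x̄ = 11166377/33818 ≈ 330.19.
Σw·y = 6400·634 + 7056·1052 + 16641·241 + 3721·355 = 16811948, so ȳ = 16811948/33818 ≈ 497.13.

(330, 497)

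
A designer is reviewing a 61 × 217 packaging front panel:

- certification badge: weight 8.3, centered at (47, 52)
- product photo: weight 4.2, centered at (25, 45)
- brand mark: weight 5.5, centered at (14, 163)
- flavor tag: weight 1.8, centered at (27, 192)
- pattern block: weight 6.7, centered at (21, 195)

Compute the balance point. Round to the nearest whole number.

(29, 120)

Total weight = 8.3 + 4.2 + 5.5 + 1.8 + 6.7 = 26.5.
x-moment: 8.3·47 + 4.2·25 + 5.5·14 + 1.8·27 + 6.7·21 = 761.4; centroid 761.4/26.5 ≈ 28.73.
y-moment: 8.3·52 + 4.2·45 + 5.5·163 + 1.8·192 + 6.7·195 = 3169.2; centroid 3169.2/26.5 ≈ 119.59.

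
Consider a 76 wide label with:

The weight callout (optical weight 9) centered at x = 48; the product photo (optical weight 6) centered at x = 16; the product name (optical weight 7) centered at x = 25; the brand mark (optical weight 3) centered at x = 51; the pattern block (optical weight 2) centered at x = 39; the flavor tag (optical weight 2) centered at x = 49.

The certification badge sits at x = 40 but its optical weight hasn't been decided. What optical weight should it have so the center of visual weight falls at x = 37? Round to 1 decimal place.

w ≈ 13.7

Existing Σw = 29 (9 + 6 + 7 + 3 + 2 + 2); existing moment 9·48 + 6·16 + 7·25 + 3·51 + 2·39 + 2·49 = 1032.
Set Σw·x/Σw = 37: (1032 + 40w) = 37·(29 + w).
Solving: w = (37·29 − 1032) / (40 − 37) = 41 / 3 ≈ 13.67.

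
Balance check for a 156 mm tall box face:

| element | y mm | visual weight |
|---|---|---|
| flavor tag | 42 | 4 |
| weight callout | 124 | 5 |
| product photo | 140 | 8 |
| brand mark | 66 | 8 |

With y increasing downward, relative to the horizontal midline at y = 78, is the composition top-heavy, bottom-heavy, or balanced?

bottom-heavy

Total weight = 4 + 5 + 8 + 8 = 25.
y-moment: 4·42 + 5·124 + 8·140 + 8·66 = 2436; centroid 2436/25 ≈ 97.44.
97.4 vs midline 78 → bottom-heavy.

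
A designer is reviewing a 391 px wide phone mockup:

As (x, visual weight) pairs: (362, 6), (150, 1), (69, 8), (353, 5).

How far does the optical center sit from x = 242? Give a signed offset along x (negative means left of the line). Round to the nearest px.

≈ -10 px

Weights sum to 6 + 1 + 8 + 5 = 20.
x-moment: 6·362 + 1·150 + 8·69 + 5·353 = 4639; centroid 4639/20 ≈ 231.95.
Against x = 242, that's 231.95 − 242 = -10.05.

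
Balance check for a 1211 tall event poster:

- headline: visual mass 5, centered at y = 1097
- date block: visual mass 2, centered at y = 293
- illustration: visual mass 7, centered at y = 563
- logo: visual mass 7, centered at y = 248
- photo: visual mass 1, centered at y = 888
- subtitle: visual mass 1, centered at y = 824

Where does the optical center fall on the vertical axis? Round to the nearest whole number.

y ≈ 585

Σw = 5 + 2 + 7 + 7 + 1 + 1 = 23.
y: moment 13460 / weight 23 ≈ 585.22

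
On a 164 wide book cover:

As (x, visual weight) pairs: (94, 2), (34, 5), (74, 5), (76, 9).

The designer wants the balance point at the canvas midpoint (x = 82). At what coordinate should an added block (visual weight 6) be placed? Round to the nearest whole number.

x ≈ 134

After adding the added block, total weight = 2 + 5 + 5 + 9 + 6 = 27.
Along x: (1412 + 6·x) / 27 = 82 (existing moment 2·94 + 5·34 + 5·74 + 9·76 = 1412) ⇒ x = (2214 − 1412) / 6 ≈ 133.67.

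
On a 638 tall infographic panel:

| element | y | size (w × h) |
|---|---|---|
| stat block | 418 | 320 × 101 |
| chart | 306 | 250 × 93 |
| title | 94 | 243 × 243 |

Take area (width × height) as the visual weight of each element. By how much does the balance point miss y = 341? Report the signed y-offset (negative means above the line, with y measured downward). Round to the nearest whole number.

Areas → weights: stat block 320·101 = 32320, chart 250·93 = 23250, title 243·243 = 59049; Σw = 114619.
y-moment: 32320·418 + 23250·306 + 59049·94 = 26174866; centroid 26174866/114619 ≈ 228.36.
Difference: 228.36 − 341 ≈ -112.64.

≈ -113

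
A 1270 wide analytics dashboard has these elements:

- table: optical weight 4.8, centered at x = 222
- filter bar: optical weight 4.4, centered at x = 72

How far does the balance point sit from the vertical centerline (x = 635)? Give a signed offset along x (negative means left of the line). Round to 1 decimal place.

Total weight = 4.8 + 4.4 = 9.2.
Σw·x = 4.8·222 + 4.4·72 = 1382.4, so x̄ = 1382.4/9.2 ≈ 150.26.
Against x = 635, that's 150.26 − 635 = -484.74.

≈ -484.7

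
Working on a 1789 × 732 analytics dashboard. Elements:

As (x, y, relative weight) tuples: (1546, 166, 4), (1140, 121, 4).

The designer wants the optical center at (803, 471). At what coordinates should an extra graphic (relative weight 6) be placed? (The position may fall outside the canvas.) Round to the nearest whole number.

(83, 908)

After adding the extra graphic, total weight = 4 + 4 + 6 = 14.
Along x: (10744 + 6·x) / 14 = 803 (existing moment 4·1546 + 4·1140 = 10744) ⇒ x = (11242 − 10744) / 6 ≈ 83.00.
Along y: (1148 + 6·y) / 14 = 471 (existing moment 4·166 + 4·121 = 1148) ⇒ y = (6594 − 1148) / 6 ≈ 907.67.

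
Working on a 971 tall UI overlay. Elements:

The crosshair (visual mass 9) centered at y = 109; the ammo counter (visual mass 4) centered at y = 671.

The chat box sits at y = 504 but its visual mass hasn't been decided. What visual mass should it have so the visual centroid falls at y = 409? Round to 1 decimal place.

Known weights sum to 9 + 4 = 13; their moment is 9·109 + 4·671 = 3665.
For the centroid to hit 409: (3665 + w·504) / (13 + w) = 409.
Solving: w = (409·13 − 3665) / (504 − 409) = 1652 / 95 ≈ 17.39.

w ≈ 17.4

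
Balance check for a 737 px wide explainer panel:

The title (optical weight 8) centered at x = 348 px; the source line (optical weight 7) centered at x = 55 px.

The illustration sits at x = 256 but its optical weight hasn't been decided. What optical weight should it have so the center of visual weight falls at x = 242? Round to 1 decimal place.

Fixed elements: Σw = 8 + 7 = 15, Σw·x = 8·348 + 7·55 = 3169.
Balance at x = 242 requires (3169 + w·256) / (15 + w) = 242.
So w = (242·15 − 3169)/(256 − 242) = 461/14 ≈ 32.93.

w ≈ 32.9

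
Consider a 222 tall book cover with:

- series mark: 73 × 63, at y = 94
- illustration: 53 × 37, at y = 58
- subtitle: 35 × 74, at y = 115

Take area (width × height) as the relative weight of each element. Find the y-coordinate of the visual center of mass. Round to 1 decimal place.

y ≈ 92.2

Areas: series mark 73·63 = 4599, illustration 53·37 = 1961, subtitle 35·74 = 2590. Total weight = 9150.
y: (4599·94 + 1961·58 + 2590·115) / 9150 = 843894 / 9150 ≈ 92.23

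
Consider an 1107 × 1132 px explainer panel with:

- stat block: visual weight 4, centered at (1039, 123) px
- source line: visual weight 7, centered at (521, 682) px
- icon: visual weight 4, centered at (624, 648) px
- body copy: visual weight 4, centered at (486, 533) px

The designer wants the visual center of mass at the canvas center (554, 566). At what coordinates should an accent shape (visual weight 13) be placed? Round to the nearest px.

New total weight: (4 + 7 + 4 + 4) + 13 = 32.
Along x: (12243 + 13·x) / 32 = 554 (existing moment 4·1039 + 7·521 + 4·624 + 4·486 = 12243) ⇒ x = (17728 − 12243) / 13 ≈ 421.92.
Along y: (9990 + 13·y) / 32 = 566 (existing moment 4·123 + 7·682 + 4·648 + 4·533 = 9990) ⇒ y = (18112 − 9990) / 13 ≈ 624.77.

(422, 625)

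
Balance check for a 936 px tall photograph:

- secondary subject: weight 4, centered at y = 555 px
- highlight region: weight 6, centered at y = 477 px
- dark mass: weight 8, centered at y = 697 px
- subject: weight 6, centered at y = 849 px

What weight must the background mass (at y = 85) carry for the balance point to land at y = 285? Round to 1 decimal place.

Known weights sum to 4 + 6 + 8 + 6 = 24; their moment is 4·555 + 6·477 + 8·697 + 6·849 = 15752.
Set Σw·y/Σw = 285: (15752 + 85w) = 285·(24 + w).
So w = (285·24 − 15752)/(85 − 285) = -8912/-200 ≈ 44.56.

w ≈ 44.6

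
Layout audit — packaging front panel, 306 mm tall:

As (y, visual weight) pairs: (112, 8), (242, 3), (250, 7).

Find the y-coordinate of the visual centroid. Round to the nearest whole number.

Total weight = 8 + 3 + 7 = 18.
y: (8·112 + 3·242 + 7·250) / 18 = 3372 / 18 ≈ 187.33

y ≈ 187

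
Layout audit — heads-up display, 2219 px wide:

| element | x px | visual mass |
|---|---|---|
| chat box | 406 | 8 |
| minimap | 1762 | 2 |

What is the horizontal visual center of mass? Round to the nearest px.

Total weight = 8 + 2 = 10.
x-moment: 8·406 + 2·1762 = 6772; centroid 6772/10 ≈ 677.20.

x ≈ 677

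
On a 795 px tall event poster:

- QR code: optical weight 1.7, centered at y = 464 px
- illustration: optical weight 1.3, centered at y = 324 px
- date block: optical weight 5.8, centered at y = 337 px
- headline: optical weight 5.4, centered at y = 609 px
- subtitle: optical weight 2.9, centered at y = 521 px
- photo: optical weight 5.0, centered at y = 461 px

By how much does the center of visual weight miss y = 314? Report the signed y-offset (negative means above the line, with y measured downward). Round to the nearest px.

Σw = 1.7 + 1.3 + 5.8 + 5.4 + 2.9 + 5.0 = 22.1.
y: moment 10269.1 / weight 22.1 ≈ 464.67
Offset from y = 314: 464.67 − 314 ≈ 150.67.

≈ 151 px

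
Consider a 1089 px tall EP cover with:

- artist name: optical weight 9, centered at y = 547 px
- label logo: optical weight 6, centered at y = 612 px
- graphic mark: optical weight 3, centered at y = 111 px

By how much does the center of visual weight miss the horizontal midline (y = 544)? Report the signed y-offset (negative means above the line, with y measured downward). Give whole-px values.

≈ -48 px

Weights sum to 9 + 6 + 3 = 18.
y: (9·547 + 6·612 + 3·111) / 18 = 8928 / 18 ≈ 496.00
Against y = 544, that's 496.00 − 544 = -48.00.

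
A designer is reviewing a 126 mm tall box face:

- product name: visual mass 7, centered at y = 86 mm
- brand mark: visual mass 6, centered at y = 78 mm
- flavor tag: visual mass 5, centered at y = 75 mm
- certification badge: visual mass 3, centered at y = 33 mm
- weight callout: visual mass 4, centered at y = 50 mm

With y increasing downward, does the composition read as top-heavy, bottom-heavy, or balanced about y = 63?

bottom-heavy

Weights sum to 7 + 6 + 5 + 3 + 4 = 25.
y: (7·86 + 6·78 + 5·75 + 3·33 + 4·50) / 25 = 1744 / 25 ≈ 69.76
69.8 lies below (larger y than) the midline 63, so the layout is bottom-heavy.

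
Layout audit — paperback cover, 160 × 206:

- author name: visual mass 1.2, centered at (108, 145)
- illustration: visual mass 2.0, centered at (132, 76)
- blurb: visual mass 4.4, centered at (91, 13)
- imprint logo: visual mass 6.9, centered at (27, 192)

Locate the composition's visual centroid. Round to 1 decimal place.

(67.6, 117.8)

Total weight = 1.2 + 2.0 + 4.4 + 6.9 = 14.5.
x: (1.2·108 + 2.0·132 + 4.4·91 + 6.9·27) / 14.5 = 980.3 / 14.5 ≈ 67.61
y: (1.2·145 + 2.0·76 + 4.4·13 + 6.9·192) / 14.5 = 1708.0 / 14.5 ≈ 117.79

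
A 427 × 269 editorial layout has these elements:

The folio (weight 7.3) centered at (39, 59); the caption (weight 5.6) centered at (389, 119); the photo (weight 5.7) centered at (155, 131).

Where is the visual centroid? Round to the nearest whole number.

Σw = 7.3 + 5.6 + 5.7 = 18.6.
Σw·x = 7.3·39 + 5.6·389 + 5.7·155 = 3346.6, so x̄ = 3346.6/18.6 ≈ 179.92.
Σw·y = 7.3·59 + 5.6·119 + 5.7·131 = 1843.8, so ȳ = 1843.8/18.6 ≈ 99.13.

(180, 99)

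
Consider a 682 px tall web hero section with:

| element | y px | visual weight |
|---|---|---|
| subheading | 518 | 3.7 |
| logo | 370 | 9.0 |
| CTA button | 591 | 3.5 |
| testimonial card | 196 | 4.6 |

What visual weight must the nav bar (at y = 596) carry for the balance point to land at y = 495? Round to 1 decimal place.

w ≈ 20.6

Known weights sum to 3.7 + 9.0 + 3.5 + 4.6 = 20.8; their moment is 3.7·518 + 9.0·370 + 3.5·591 + 4.6·196 = 8216.7.
Balance at y = 495 requires (8216.7 + w·596) / (20.8 + w) = 495.
Solving: w = (495·20.8 − 8216.7) / (596 − 495) = 2079.3 / 101 ≈ 20.59.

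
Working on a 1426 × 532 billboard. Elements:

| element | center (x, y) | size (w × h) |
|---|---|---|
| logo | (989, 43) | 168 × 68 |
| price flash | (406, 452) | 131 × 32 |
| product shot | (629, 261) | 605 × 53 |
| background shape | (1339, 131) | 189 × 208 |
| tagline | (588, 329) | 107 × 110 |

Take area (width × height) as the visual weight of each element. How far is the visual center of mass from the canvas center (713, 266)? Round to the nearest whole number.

≈ 235

Taking area as weight: logo 168·68 = 11424, price flash 131·32 = 4192, product shot 605·53 = 32065, background shape 189·208 = 39312, tagline 107·110 = 11770. Sum 98763.
x: (11424·989 + 4192·406 + 32065·629 + 39312·1339 + 11770·588) / 98763 = 92728701 / 98763 ≈ 938.90
y: (11424·43 + 4192·452 + 32065·261 + 39312·131 + 11770·329) / 98763 = 19777183 / 98763 ≈ 200.25
Offset from (713, 266): Δx ≈ 225.90, Δy ≈ -65.75; distance = √(Δx² + Δy²) ≈ 235.28.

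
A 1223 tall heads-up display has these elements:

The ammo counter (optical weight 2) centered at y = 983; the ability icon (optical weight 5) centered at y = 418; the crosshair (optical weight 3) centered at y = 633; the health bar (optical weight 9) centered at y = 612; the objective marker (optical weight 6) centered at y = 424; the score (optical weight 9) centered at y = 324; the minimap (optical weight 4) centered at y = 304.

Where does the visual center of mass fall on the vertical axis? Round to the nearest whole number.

Total weight = 2 + 5 + 3 + 9 + 6 + 9 + 4 = 38.
Σw·y = 2·983 + 5·418 + 3·633 + 9·612 + 6·424 + 9·324 + 4·304 = 18139, so ȳ = 18139/38 ≈ 477.34.

y ≈ 477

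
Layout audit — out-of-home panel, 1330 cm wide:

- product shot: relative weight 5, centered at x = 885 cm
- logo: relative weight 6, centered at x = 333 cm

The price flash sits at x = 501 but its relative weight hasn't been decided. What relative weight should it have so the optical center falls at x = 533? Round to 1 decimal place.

Existing Σw = 11 (5 + 6); existing moment 5·885 + 6·333 = 6423.
Set Σw·x/Σw = 533: (6423 + 501w) = 533·(11 + w).
Solving: w = (533·11 − 6423) / (501 − 533) = -560 / -32 ≈ 17.50.

w ≈ 17.5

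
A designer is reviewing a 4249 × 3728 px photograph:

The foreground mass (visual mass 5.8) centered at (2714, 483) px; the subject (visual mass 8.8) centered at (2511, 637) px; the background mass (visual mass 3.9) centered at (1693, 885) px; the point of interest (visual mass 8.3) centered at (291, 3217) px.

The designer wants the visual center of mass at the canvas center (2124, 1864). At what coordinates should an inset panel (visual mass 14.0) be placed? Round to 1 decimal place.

(2843.1, 2678.0)

New total weight: (5.8 + 8.8 + 3.9 + 8.3) + 14.0 = 40.8.
x: target moment 40.8×2124 = 86659.2; current 5.8·2714 + 8.8·2511 + 3.9·1693 + 8.3·291 = 46856.0; the inset panel supplies 39803.2, so x = 39803.2/14.0 ≈ 2843.09.
y: target moment 40.8×1864 = 76051.2; current 5.8·483 + 8.8·637 + 3.9·885 + 8.3·3217 = 38559.6; the inset panel supplies 37491.6, so y = 37491.6/14.0 ≈ 2677.97.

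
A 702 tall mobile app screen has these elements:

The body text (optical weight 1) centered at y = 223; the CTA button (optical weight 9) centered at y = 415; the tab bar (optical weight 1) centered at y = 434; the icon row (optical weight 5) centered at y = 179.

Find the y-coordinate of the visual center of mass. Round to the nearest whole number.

Σw = 1 + 9 + 1 + 5 = 16.
y: (1·223 + 9·415 + 1·434 + 5·179) / 16 = 5287 / 16 ≈ 330.44

y ≈ 330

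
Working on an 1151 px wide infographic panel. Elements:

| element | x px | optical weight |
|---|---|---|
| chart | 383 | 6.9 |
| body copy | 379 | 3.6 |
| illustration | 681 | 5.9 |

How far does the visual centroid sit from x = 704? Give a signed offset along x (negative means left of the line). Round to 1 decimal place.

Σw = 6.9 + 3.6 + 5.9 = 16.4.
x: (6.9·383 + 3.6·379 + 5.9·681) / 16.4 = 8025.0 / 16.4 ≈ 489.33
Offset from x = 704: 489.33 − 704 ≈ -214.67.

≈ -214.7 px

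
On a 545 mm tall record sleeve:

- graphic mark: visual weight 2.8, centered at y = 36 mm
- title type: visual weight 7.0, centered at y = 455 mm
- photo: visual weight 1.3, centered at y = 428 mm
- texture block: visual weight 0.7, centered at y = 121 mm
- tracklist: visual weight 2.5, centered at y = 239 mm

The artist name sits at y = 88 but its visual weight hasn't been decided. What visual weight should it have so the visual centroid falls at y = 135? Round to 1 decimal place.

Fixed elements: Σw = 2.8 + 7.0 + 1.3 + 0.7 + 2.5 = 14.3, Σw·y = 2.8·36 + 7.0·455 + 1.3·428 + 0.7·121 + 2.5·239 = 4524.4.
Set Σw·y/Σw = 135: (4524.4 + 88w) = 135·(14.3 + w).
Solving: w = (135·14.3 − 4524.4) / (88 − 135) = -2593.9 / -47 ≈ 55.19.

w ≈ 55.2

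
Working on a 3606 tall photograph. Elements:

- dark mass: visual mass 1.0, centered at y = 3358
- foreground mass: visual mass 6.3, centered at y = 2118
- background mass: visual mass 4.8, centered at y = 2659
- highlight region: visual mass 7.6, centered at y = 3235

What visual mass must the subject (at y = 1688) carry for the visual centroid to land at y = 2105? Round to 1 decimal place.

Known weights sum to 1.0 + 6.3 + 4.8 + 7.6 = 19.7; their moment is 1.0·3358 + 6.3·2118 + 4.8·2659 + 7.6·3235 = 54050.6.
For the centroid to hit 2105: (54050.6 + w·1688) / (19.7 + w) = 2105.
Rearranging, w·(1688 − 2105) = 2105·19.7 − 54050.6 = -12582.1, so w ≈ -12582.1/-417 = 30.17.

w ≈ 30.2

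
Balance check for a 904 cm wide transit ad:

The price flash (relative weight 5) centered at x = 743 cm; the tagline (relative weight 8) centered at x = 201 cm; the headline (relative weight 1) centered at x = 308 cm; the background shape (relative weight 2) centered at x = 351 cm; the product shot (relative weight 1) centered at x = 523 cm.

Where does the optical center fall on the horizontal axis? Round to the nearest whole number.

Weights sum to 5 + 8 + 1 + 2 + 1 = 17.
x-moment: 5·743 + 8·201 + 1·308 + 2·351 + 1·523 = 6856; centroid 6856/17 ≈ 403.29.

x ≈ 403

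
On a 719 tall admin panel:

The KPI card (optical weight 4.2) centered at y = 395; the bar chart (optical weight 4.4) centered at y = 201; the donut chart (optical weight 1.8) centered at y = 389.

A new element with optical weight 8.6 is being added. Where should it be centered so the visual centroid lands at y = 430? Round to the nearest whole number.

With the new element, Σw becomes 4.2 + 4.4 + 1.8 + 8.6 = 19.0.
y: target moment 19.0×430 = 8170.0; current 4.2·395 + 4.4·201 + 1.8·389 = 3243.6; the new element supplies 4926.4, so y = 4926.4/8.6 ≈ 572.84.

y ≈ 573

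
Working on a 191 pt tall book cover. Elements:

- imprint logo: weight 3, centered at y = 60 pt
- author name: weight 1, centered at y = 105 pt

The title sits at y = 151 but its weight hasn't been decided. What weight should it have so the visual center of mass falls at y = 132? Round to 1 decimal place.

Fixed elements: Σw = 3 + 1 = 4, Σw·y = 3·60 + 1·105 = 285.
Set Σw·y/Σw = 132: (285 + 151w) = 132·(4 + w).
So w = (132·4 − 285)/(151 − 132) = 243/19 ≈ 12.79.

w ≈ 12.8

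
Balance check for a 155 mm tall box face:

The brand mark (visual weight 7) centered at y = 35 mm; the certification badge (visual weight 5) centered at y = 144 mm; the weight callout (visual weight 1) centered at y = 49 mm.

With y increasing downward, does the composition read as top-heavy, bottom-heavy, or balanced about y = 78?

Weights sum to 7 + 5 + 1 = 13.
y-moment: 7·35 + 5·144 + 1·49 = 1014; centroid 1014/13 ≈ 78.00.
78.00 = 78 exactly: balanced.

balanced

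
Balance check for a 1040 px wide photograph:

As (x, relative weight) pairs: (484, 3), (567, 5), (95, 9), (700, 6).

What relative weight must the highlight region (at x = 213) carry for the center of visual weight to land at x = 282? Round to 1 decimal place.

w ≈ 41.4

Existing Σw = 23 (3 + 5 + 9 + 6); existing moment 3·484 + 5·567 + 9·95 + 6·700 = 9342.
Set Σw·x/Σw = 282: (9342 + 213w) = 282·(23 + w).
Solving: w = (282·23 − 9342) / (213 − 282) = -2856 / -69 ≈ 41.39.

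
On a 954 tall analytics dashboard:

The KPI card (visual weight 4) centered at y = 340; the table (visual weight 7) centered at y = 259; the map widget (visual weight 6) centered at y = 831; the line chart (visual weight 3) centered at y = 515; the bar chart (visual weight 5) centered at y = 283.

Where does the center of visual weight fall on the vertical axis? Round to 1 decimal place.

y ≈ 444.8

Σw = 4 + 7 + 6 + 3 + 5 = 25.
Σw·y = 4·340 + 7·259 + 6·831 + 3·515 + 5·283 = 11119, so ȳ = 11119/25 ≈ 444.76.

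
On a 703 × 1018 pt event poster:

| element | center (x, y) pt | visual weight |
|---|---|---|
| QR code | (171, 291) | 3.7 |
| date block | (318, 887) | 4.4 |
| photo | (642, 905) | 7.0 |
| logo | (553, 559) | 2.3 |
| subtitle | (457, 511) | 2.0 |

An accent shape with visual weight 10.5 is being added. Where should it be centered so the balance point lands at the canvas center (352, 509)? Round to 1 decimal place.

(172.7, 152.1)

With the accent shape, Σw becomes 3.7 + 4.4 + 7.0 + 2.3 + 2.0 + 10.5 = 29.9.
Along x: (8711.8 + 10.5·x) / 29.9 = 352 (existing moment 3.7·171 + 4.4·318 + 7.0·642 + 2.3·553 + 2.0·457 = 8711.8) ⇒ x = (10524.8 − 8711.8) / 10.5 ≈ 172.67.
Along y: (13622.2 + 10.5·y) / 29.9 = 509 (existing moment 3.7·291 + 4.4·887 + 7.0·905 + 2.3·559 + 2.0·511 = 13622.2) ⇒ y = (15219.1 − 13622.2) / 10.5 ≈ 152.09.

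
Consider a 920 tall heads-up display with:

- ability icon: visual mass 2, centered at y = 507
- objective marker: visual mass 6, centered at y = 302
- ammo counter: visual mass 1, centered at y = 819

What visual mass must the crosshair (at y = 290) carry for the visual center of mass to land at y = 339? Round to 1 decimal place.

w ≈ 12.1

Fixed elements: Σw = 2 + 6 + 1 = 9, Σw·y = 2·507 + 6·302 + 1·819 = 3645.
Set Σw·y/Σw = 339: (3645 + 290w) = 339·(9 + w).
Rearranging, w·(290 − 339) = 339·9 − 3645 = -594, so w ≈ -594/-49 = 12.12.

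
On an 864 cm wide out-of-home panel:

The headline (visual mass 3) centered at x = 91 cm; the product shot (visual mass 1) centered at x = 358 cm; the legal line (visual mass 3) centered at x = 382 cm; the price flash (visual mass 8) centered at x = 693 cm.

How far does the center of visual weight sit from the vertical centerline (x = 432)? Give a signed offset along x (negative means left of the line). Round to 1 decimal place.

Total weight = 3 + 1 + 3 + 8 = 15.
x: (3·91 + 1·358 + 3·382 + 8·693) / 15 = 7321 / 15 ≈ 488.07
Difference: 488.07 − 432 ≈ 56.07.

≈ 56.1 cm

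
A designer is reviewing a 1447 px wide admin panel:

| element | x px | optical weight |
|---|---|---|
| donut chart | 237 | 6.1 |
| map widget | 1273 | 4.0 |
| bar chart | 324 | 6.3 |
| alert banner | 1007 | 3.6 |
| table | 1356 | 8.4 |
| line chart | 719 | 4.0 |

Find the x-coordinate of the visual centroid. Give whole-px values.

Weights sum to 6.1 + 4.0 + 6.3 + 3.6 + 8.4 + 4.0 = 32.4.
Σw·x = 26470.5; x̄ = 26470.5/32.4 ≈ 816.99.

x ≈ 817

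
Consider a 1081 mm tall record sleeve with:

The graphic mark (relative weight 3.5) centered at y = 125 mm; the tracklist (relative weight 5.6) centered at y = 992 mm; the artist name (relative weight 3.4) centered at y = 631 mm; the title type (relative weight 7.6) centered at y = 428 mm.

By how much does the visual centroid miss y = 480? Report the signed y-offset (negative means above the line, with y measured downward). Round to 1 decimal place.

≈ 86.7 mm

Total weight = 3.5 + 5.6 + 3.4 + 7.6 = 20.1.
y-moment: 3.5·125 + 5.6·992 + 3.4·631 + 7.6·428 = 11390.9; centroid 11390.9/20.1 ≈ 566.71.
Against y = 480, that's 566.71 − 480 = 86.71.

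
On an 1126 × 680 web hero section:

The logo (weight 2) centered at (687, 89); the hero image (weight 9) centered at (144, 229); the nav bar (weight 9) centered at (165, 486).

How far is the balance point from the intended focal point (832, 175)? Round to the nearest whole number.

≈ 643

Weights sum to 2 + 9 + 9 = 20.
Σw·x = 2·687 + 9·144 + 9·165 = 4155, so x̄ = 4155/20 ≈ 207.75.
Σw·y = 2·89 + 9·229 + 9·486 = 6613, so ȳ = 6613/20 ≈ 330.65.
Relative to (832, 175): Δ = (-624.25, 155.65); |Δ| = √(-624.25² + 155.65²) ≈ 643.36.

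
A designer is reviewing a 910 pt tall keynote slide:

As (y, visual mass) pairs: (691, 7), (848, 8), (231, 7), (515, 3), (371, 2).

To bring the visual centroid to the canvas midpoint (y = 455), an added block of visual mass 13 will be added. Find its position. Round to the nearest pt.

New total weight: (7 + 8 + 7 + 3 + 2) + 13 = 40.
y: target moment 40×455 = 18200; current 7·691 + 8·848 + 7·231 + 3·515 + 2·371 = 15525; the added block supplies 2675, so y = 2675/13 ≈ 205.77.

y ≈ 206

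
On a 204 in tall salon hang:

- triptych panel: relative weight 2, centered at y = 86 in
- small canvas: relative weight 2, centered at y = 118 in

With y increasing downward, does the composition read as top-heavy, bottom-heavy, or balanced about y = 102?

balanced

Weights sum to 2 + 2 = 4.
y-moment: 2·86 + 2·118 = 408; centroid 408/4 ≈ 102.00.
102.00 = 102 exactly: balanced.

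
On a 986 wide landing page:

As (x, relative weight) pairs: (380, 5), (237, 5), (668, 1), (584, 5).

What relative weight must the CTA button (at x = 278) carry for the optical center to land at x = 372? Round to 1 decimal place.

Fixed elements: Σw = 5 + 5 + 1 + 5 = 16, Σw·x = 5·380 + 5·237 + 1·668 + 5·584 = 6673.
Balance at x = 372 requires (6673 + w·278) / (16 + w) = 372.
So w = (372·16 − 6673)/(278 − 372) = -721/-94 ≈ 7.67.

w ≈ 7.7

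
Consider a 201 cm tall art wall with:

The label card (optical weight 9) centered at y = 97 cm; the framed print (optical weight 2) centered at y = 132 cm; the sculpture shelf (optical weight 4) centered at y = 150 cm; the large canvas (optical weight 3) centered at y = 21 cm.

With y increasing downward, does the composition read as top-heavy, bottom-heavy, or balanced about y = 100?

balanced

Weights sum to 9 + 2 + 4 + 3 = 18.
y: (9·97 + 2·132 + 4·150 + 3·21) / 18 = 1800 / 18 ≈ 100.00
100.00 = 100 exactly: balanced.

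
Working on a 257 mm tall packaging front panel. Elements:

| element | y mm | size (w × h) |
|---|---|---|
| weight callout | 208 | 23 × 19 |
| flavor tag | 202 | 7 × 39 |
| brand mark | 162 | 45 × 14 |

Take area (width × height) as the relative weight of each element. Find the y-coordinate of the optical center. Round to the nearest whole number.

y ≈ 185

Taking area as weight: weight callout 23·19 = 437, flavor tag 7·39 = 273, brand mark 45·14 = 630. Sum 1340.
y-moment: 437·208 + 273·202 + 630·162 = 248102; centroid 248102/1340 ≈ 185.15.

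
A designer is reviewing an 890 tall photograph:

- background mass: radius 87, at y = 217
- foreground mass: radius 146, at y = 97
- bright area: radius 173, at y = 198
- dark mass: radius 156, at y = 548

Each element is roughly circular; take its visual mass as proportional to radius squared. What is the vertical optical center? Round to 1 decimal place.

Weights ∝ r²: background mass 87² = 7569, foreground mass 146² = 21316, bright area 173² = 29929, dark mass 156² = 24336; Σw = 83150.
y-moment: 7569·217 + 21316·97 + 29929·198 + 24336·548 = 22972195; centroid 22972195/83150 ≈ 276.27.

y ≈ 276.3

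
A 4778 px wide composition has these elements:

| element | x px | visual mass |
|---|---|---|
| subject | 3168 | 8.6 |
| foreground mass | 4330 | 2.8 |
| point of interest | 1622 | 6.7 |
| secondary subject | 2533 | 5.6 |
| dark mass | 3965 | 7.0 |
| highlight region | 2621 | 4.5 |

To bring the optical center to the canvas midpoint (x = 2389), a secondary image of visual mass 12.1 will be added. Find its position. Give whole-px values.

With the secondary image, Σw becomes 8.6 + 2.8 + 6.7 + 5.6 + 7.0 + 4.5 + 12.1 = 47.3.
Along x: (103970.5 + 12.1·x) / 47.3 = 2389 (existing moment 8.6·3168 + 2.8·4330 + 6.7·1622 + 5.6·2533 + 7.0·3965 + 4.5·2621 = 103970.5) ⇒ x = (112999.7 − 103970.5) / 12.1 ≈ 746.21.

x ≈ 746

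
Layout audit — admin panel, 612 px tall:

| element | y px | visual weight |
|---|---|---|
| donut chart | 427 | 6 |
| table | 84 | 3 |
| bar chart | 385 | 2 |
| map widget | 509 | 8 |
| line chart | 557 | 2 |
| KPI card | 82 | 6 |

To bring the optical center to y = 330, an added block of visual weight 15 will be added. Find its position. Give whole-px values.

y ≈ 307

After adding the added block, total weight = 6 + 3 + 2 + 8 + 2 + 6 + 15 = 42.
y: need Σw·y = 42·330 = 13860. Existing = 6·427 + 3·84 + 2·385 + 8·509 + 2·557 + 6·82 = 9262. Remainder 4598 / 15 ≈ 306.53.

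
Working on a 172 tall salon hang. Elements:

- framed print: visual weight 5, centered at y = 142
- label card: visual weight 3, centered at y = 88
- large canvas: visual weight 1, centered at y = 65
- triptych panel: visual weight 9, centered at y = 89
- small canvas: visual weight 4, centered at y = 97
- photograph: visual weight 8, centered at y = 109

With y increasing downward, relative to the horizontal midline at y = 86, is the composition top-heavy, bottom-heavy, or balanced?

bottom-heavy

Total weight = 5 + 3 + 1 + 9 + 4 + 8 = 30.
y: moment 3100 / weight 30 ≈ 103.33
Since 103.3 is below (larger y than) 86, the composition reads bottom-heavy.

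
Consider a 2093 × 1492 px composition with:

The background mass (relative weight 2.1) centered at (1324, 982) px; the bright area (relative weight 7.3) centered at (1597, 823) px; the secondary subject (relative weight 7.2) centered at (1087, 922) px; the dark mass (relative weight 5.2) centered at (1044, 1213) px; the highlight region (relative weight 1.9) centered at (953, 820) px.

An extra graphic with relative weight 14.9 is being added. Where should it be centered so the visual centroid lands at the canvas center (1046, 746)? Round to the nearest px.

(730, 418)

With the extra graphic, Σw becomes 2.1 + 7.3 + 7.2 + 5.2 + 1.9 + 14.9 = 38.6.
Along x: (29504.4 + 14.9·x) / 38.6 = 1046 (existing moment 2.1·1324 + 7.3·1597 + 7.2·1087 + 5.2·1044 + 1.9·953 = 29504.4) ⇒ x = (40375.6 − 29504.4) / 14.9 ≈ 729.61.
Along y: (22574.1 + 14.9·y) / 38.6 = 746 (existing moment 2.1·982 + 7.3·823 + 7.2·922 + 5.2·1213 + 1.9·820 = 22574.1) ⇒ y = (28795.6 − 22574.1) / 14.9 ≈ 417.55.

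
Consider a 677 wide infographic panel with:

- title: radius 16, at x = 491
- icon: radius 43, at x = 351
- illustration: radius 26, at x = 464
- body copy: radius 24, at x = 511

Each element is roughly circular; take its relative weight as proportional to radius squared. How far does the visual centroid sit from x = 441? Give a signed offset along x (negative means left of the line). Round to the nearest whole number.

≈ -29

Weights ∝ r²: title 16² = 256, icon 43² = 1849, illustration 26² = 676, body copy 24² = 576; Σw = 3357.
x-moment: 256·491 + 1849·351 + 676·464 + 576·511 = 1382695; centroid 1382695/3357 ≈ 411.88.
Difference: 411.88 − 441 ≈ -29.12.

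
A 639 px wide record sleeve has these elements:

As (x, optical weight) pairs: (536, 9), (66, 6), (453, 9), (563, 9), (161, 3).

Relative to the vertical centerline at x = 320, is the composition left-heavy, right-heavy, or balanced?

right-heavy

Weights sum to 9 + 6 + 9 + 9 + 3 = 36.
x-moment: 9·536 + 6·66 + 9·453 + 9·563 + 3·161 = 14847; centroid 14847/36 ≈ 412.42.
412.4 vs midline 320 → right-heavy.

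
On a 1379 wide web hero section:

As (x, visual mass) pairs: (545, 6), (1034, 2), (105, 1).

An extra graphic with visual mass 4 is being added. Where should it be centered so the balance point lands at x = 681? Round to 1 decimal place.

x ≈ 852.5

New total weight: (6 + 2 + 1) + 4 = 13.
x: target moment 13×681 = 8853; current 6·545 + 2·1034 + 1·105 = 5443; the extra graphic supplies 3410, so x = 3410/4 ≈ 852.50.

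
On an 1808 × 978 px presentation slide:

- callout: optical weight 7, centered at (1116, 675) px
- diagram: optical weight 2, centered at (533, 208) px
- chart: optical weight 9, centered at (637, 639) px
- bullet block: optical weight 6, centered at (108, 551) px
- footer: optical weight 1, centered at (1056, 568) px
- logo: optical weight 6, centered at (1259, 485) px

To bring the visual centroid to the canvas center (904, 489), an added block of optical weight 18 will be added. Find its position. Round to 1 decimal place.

New total weight: (7 + 2 + 9 + 6 + 1 + 6) + 18 = 49.
x: target moment 49×904 = 44296; current 7·1116 + 2·533 + 9·637 + 6·108 + 1·1056 + 6·1259 = 23869; the added block supplies 20427, so x = 20427/18 ≈ 1134.83.
y: target moment 49×489 = 23961; current 7·675 + 2·208 + 9·639 + 6·551 + 1·568 + 6·485 = 17676; the added block supplies 6285, so y = 6285/18 ≈ 349.17.

(1134.8, 349.2)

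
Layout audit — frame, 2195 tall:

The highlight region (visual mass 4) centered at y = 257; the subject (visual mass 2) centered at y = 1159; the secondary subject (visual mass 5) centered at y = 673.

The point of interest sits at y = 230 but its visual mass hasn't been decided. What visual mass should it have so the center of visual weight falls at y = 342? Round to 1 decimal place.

w ≈ 26.3

Known weights sum to 4 + 2 + 5 = 11; their moment is 4·257 + 2·1159 + 5·673 = 6711.
Balance at y = 342 requires (6711 + w·230) / (11 + w) = 342.
Solving: w = (342·11 − 6711) / (230 − 342) = -2949 / -112 ≈ 26.33.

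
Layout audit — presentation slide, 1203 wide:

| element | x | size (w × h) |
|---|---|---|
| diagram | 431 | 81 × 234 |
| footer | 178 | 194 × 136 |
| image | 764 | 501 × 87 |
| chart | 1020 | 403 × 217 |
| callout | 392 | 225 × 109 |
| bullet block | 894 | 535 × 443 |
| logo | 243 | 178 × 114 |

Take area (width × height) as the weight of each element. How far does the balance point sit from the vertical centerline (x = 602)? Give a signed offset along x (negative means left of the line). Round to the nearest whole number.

Areas: diagram 81·234 = 18954, footer 194·136 = 26384, image 501·87 = 43587, chart 403·217 = 87451, callout 225·109 = 24525, bullet block 535·443 = 237005, logo 178·114 = 20292. Total weight = 458198.
Σw·x = 18954·431 + 26384·178 + 43587·764 + 87451·1020 + 24525·392 + 237005·894 + 20292·243 = 361793240, so x̄ = 361793240/458198 ≈ 789.60.
Offset from x = 602: 789.60 − 602 ≈ 187.60.

≈ 188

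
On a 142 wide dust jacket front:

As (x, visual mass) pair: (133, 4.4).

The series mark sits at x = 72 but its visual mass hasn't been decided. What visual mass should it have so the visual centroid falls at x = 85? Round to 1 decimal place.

Known: weight 4.4 with moment 4.4·133 = 585.2.
Balance at x = 85 requires (585.2 + w·72) / (4.4 + w) = 85.
Rearranging, w·(72 − 85) = 85·4.4 − 585.2 = -211.2, so w ≈ -211.2/-13 = 16.25.

w ≈ 16.2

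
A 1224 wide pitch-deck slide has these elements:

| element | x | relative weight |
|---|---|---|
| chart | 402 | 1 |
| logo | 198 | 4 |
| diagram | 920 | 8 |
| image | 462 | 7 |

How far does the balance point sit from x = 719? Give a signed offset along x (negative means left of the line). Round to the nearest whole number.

≈ -130

Σw = 1 + 4 + 8 + 7 = 20.
x-moment: 1·402 + 4·198 + 8·920 + 7·462 = 11788; centroid 11788/20 ≈ 589.40.
Against x = 719, that's 589.40 − 719 = -129.60.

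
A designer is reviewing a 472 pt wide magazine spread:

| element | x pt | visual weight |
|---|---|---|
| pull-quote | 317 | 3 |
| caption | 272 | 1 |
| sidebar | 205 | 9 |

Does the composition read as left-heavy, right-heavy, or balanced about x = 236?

balanced

Total weight = 3 + 1 + 9 = 13.
x: (3·317 + 1·272 + 9·205) / 13 = 3068 / 13 ≈ 236.00
236.00 = 236 exactly: balanced.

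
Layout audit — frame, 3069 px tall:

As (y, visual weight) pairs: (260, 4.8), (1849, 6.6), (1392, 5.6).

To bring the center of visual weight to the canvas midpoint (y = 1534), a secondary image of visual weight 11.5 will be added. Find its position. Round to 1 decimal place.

y ≈ 1954.1

With the secondary image, Σw becomes 4.8 + 6.6 + 5.6 + 11.5 = 28.5.
y: need Σw·y = 28.5·1534 = 43719.0. Existing = 4.8·260 + 6.6·1849 + 5.6·1392 = 21246.6. Remainder 22472.4 / 11.5 ≈ 1954.12.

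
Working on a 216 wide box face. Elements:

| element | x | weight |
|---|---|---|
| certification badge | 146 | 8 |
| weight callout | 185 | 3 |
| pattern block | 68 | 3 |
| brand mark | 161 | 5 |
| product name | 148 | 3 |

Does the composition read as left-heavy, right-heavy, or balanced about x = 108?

right-heavy

Weights sum to 8 + 3 + 3 + 5 + 3 = 22.
x: (8·146 + 3·185 + 3·68 + 5·161 + 3·148) / 22 = 3176 / 22 ≈ 144.36
144.4 lies right of the midline 108, so the layout is right-heavy.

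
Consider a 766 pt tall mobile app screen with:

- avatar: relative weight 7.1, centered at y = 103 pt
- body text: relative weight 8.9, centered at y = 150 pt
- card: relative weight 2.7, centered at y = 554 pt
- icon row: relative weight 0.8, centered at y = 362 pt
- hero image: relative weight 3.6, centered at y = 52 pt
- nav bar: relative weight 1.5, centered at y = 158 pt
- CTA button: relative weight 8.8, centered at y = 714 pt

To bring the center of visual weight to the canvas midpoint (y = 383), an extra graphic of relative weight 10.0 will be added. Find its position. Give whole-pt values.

y ≈ 606

New total weight: (7.1 + 8.9 + 2.7 + 0.8 + 3.6 + 1.5 + 8.8) + 10.0 = 43.4.
y: target moment 43.4×383 = 16622.2; current 7.1·103 + 8.9·150 + 2.7·554 + 0.8·362 + 3.6·52 + 1.5·158 + 8.8·714 = 10559.1; the extra graphic supplies 6063.1, so y = 6063.1/10.0 ≈ 606.31.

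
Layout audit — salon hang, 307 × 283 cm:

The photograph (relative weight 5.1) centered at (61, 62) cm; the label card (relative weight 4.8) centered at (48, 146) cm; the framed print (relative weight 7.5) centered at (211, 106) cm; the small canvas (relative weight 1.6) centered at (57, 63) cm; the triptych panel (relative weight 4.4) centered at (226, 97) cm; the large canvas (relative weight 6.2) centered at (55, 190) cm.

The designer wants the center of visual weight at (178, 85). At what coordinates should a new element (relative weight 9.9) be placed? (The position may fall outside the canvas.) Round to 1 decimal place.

After adding the new element, total weight = 5.1 + 4.8 + 7.5 + 1.6 + 4.4 + 6.2 + 9.9 = 39.5.
x: need Σw·x = 39.5·178 = 7031.0. Existing = 5.1·61 + 4.8·48 + 7.5·211 + 1.6·57 + 4.4·226 + 6.2·55 = 3550.6. Remainder 3480.4 / 9.9 ≈ 351.56.
y: need Σw·y = 39.5·85 = 3357.5. Existing = 5.1·62 + 4.8·146 + 7.5·106 + 1.6·63 + 4.4·97 + 6.2·190 = 3517.6. Remainder -160.1 / 9.9 ≈ -16.17.

(351.6, -16.2)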